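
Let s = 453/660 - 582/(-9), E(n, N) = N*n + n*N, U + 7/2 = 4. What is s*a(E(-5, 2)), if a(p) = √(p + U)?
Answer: 43133*I*√78/1320 ≈ 288.59*I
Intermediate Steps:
U = ½ (U = -7/2 + 4 = ½ ≈ 0.50000)
E(n, N) = 2*N*n (E(n, N) = N*n + N*n = 2*N*n)
s = 43133/660 (s = 453*(1/660) - 582*(-⅑) = 151/220 + 194/3 = 43133/660 ≈ 65.353)
a(p) = √(½ + p) (a(p) = √(p + ½) = √(½ + p))
s*a(E(-5, 2)) = 43133*(√(2 + 4*(2*2*(-5)))/2)/660 = 43133*(√(2 + 4*(-20))/2)/660 = 43133*(√(2 - 80)/2)/660 = 43133*(√(-78)/2)/660 = 43133*((I*√78)/2)/660 = 43133*(I*√78/2)/660 = 43133*I*√78/1320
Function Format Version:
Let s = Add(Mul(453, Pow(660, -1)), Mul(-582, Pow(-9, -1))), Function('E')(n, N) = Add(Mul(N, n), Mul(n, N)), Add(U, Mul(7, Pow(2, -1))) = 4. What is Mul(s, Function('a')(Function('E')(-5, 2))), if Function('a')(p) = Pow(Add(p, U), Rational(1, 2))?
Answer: Mul(Rational(43133, 1320), I, Pow(78, Rational(1, 2))) ≈ Mul(288.59, I)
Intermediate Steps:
U = Rational(1, 2) (U = Add(Rational(-7, 2), 4) = Rational(1, 2) ≈ 0.50000)
Function('E')(n, N) = Mul(2, N, n) (Function('E')(n, N) = Add(Mul(N, n), Mul(N, n)) = Mul(2, N, n))
s = Rational(43133, 660) (s = Add(Mul(453, Rational(1, 660)), Mul(-582, Rational(-1, 9))) = Add(Rational(151, 220), Rational(194, 3)) = Rational(43133, 660) ≈ 65.353)
Function('a')(p) = Pow(Add(Rational(1, 2), p), Rational(1, 2)) (Function('a')(p) = Pow(Add(p, Rational(1, 2)), Rational(1, 2)) = Pow(Add(Rational(1, 2), p), Rational(1, 2)))
Mul(s, Function('a')(Function('E')(-5, 2))) = Mul(Rational(43133, 660), Mul(Rational(1, 2), Pow(Add(2, Mul(4, Mul(2, 2, -5))), Rational(1, 2)))) = Mul(Rational(43133, 660), Mul(Rational(1, 2), Pow(Add(2, Mul(4, -20)), Rational(1, 2)))) = Mul(Rational(43133, 660), Mul(Rational(1, 2), Pow(Add(2, -80), Rational(1, 2)))) = Mul(Rational(43133, 660), Mul(Rational(1, 2), Pow(-78, Rational(1, 2)))) = Mul(Rational(43133, 660), Mul(Rational(1, 2), Mul(I, Pow(78, Rational(1, 2))))) = Mul(Rational(43133, 660), Mul(Rational(1, 2), I, Pow(78, Rational(1, 2)))) = Mul(Rational(43133, 1320), I, Pow(78, Rational(1, 2)))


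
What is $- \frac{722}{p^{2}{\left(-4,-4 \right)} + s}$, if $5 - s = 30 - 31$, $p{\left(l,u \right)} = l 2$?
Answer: $- \frac{361}{35} \approx -10.314$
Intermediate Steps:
$p{\left(l,u \right)} = 2 l$
$s = 6$ ($s = 5 - \left(30 - 31\right) = 5 - -1 = 5 + 1 = 6$)
$- \frac{722}{p^{2}{\left(-4,-4 \right)} + s} = - \frac{722}{\left(2 \left(-4\right)\right)^{2} + 6} = - \frac{722}{\left(-8\right)^{2} + 6} = - \frac{722}{64 + 6} = - \frac{722}{70} = \left(-722\right) \frac{1}{70} = - \frac{361}{35}$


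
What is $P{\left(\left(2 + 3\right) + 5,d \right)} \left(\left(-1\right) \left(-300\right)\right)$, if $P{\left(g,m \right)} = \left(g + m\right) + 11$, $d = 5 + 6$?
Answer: $9600$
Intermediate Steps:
$d = 11$
$P{\left(g,m \right)} = 11 + g + m$
$P{\left(\left(2 + 3\right) + 5,d \right)} \left(\left(-1\right) \left(-300\right)\right) = \left(11 + \left(\left(2 + 3\right) + 5\right) + 11\right) \left(\left(-1\right) \left(-300\right)\right) = \left(11 + \left(5 + 5\right) + 11\right) 300 = \left(11 + 10 + 11\right) 300 = 32 \cdot 300 = 9600$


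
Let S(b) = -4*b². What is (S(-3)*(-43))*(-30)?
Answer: -46440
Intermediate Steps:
(S(-3)*(-43))*(-30) = (-4*(-3)²*(-43))*(-30) = (-4*9*(-43))*(-30) = -36*(-43)*(-30) = 1548*(-30) = -46440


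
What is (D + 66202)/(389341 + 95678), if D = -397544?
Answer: -331342/485019 ≈ -0.68315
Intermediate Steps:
(D + 66202)/(389341 + 95678) = (-397544 + 66202)/(389341 + 95678) = -331342/485019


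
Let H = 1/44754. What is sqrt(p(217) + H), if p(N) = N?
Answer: sqrt(434633796726)/44754 ≈ 14.731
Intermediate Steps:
H = 1/44754 ≈ 2.2344e-5
sqrt(p(217) + H) = sqrt(217 + 1/44754) = sqrt(9711619/44754) = sqrt(434633796726)/44754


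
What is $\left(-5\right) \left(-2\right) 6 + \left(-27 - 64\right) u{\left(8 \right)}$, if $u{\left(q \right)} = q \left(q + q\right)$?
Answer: $-11588$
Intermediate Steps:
$u{\left(q \right)} = 2 q^{2}$ ($u{\left(q \right)} = q 2 q = 2 q^{2}$)
$\left(-5\right) \left(-2\right) 6 + \left(-27 - 64\right) u{\left(8 \right)} = \left(-5\right) \left(-2\right) 6 + \left(-27 - 64\right) 2 \cdot 8^{2} = 10 \cdot 6 - 91 \cdot 2 \cdot 64 = 60 - 11648 = -11588$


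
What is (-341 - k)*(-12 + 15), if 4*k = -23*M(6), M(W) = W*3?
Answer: -1425/2 ≈ -712.50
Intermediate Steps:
M(W) = 3*W
k = -207/2 (k = (-69*6)/4 = (-23*18)/4 = (¼)*(-414) = -207/2 ≈ -103.50)
(-341 - k)*(-12 + 15) = (-341 - 1*(-207/2))*(-12 + 15) = (-341 + 207/2)*3 = -475/2*3 = -1425/2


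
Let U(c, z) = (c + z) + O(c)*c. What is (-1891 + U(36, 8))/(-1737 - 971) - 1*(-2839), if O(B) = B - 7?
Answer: 7688815/2708 ≈ 2839.3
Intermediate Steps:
O(B) = -7 + B
U(c, z) = c + z + c*(-7 + c) (U(c, z) = (c + z) + (-7 + c)*c = (c + z) + c*(-7 + c) = c + z + c*(-7 + c))
(-1891 + U(36, 8))/(-1737 - 971) - 1*(-2839) = (-1891 + (36 + 8 + 36*(-7 + 36)))/(-1737 - 971) - 1*(-2839) = (-1891 + (36 + 8 + 36*29))/(-2708) + 2839 = (-1891 + (36 + 8 + 1044))*(-1/2708) + 2839 = (-1891 + 1088)*(-1/2708) + 2839 = -803*(-1/2708) + 2839 = 803/2708 + 2839 = 7688815/2708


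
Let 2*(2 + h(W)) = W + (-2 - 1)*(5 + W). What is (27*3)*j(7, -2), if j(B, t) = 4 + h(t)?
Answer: -567/2 ≈ -283.50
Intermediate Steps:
h(W) = -19/2 - W (h(W) = -2 + (W + (-2 - 1)*(5 + W))/2 = -2 + (W - 3*(5 + W))/2 = -2 + (W + (-15 - 3*W))/2 = -2 + (-15 - 2*W)/2 = -2 + (-15/2 - W) = -19/2 - W)
j(B, t) = -11/2 - t (j(B, t) = 4 + (-19/2 - t) = -11/2 - t)
(27*3)*j(7, -2) = (27*3)*(-11/2 - 1*(-2)) = 81*(-11/2 + 2) = 81*(-7/2) = -567/2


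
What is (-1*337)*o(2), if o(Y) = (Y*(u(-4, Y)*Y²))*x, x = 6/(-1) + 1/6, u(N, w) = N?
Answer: -188720/3 ≈ -62907.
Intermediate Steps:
x = -35/6 (x = 6*(-1) + 1*(⅙) = -6 + ⅙ = -35/6 ≈ -5.8333)
o(Y) = 70*Y³/3 (o(Y) = (Y*(-4*Y²))*(-35/6) = -4*Y³*(-35/6) = 70*Y³/3)
(-1*337)*o(2) = (-1*337)*((70/3)*2³) = -23590*8/3 = -337*560/3 = -188720/3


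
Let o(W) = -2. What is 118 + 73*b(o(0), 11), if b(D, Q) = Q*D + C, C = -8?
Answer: -2072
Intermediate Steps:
b(D, Q) = -8 + D*Q (b(D, Q) = Q*D - 8 = D*Q - 8 = -8 + D*Q)
118 + 73*b(o(0), 11) = 118 + 73*(-8 - 2*11) = 118 + 73*(-8 - 22) = 118 + 73*(-30) = 118 - 2190 = -2072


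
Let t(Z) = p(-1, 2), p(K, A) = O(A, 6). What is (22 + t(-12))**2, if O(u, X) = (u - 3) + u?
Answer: 529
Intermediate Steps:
O(u, X) = -3 + 2*u (O(u, X) = (-3 + u) + u = -3 + 2*u)
p(K, A) = -3 + 2*A
t(Z) = 1 (t(Z) = -3 + 2*2 = -3 + 4 = 1)
(22 + t(-12))**2 = (22 + 1)**2 = 23**2 = 529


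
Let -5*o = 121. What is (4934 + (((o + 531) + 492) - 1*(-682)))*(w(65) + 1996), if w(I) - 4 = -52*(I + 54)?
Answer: -138513912/5 ≈ -2.7703e+7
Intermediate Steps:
o = -121/5 (o = -⅕*121 = -121/5 ≈ -24.200)
w(I) = -2804 - 52*I (w(I) = 4 - 52*(I + 54) = 4 - 52*(54 + I) = 4 + (-2808 - 52*I) = -2804 - 52*I)
(4934 + (((o + 531) + 492) - 1*(-682)))*(w(65) + 1996) = (4934 + (((-121/5 + 531) + 492) - 1*(-682)))*((-2804 - 52*65) + 1996) = (4934 + ((2534/5 + 492) + 682))*((-2804 - 3380) + 1996) = (4934 + (4994/5 + 682))*(-6184 + 1996) = (4934 + 8404/5)*(-4188) = (33074/5)*(-4188) = -138513912/5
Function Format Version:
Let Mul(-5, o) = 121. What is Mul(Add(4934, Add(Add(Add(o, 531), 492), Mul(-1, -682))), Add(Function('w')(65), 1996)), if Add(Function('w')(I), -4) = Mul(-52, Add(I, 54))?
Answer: Rational(-138513912, 5) ≈ -2.7703e+7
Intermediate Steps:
o = Rational(-121, 5) (o = Mul(Rational(-1, 5), 121) = Rational(-121, 5) ≈ -24.200)
Function('w')(I) = Add(-2804, Mul(-52, I)) (Function('w')(I) = Add(4, Mul(-52, Add(I, 54))) = Add(4, Mul(-52, Add(54, I))) = Add(4, Add(-2808, Mul(-52, I))) = Add(-2804, Mul(-52, I)))
Mul(Add(4934, Add(Add(Add(o, 531), 492), Mul(-1, -682))), Add(Function('w')(65), 1996)) = Mul(Add(4934, Add(Add(Add(Rational(-121, 5), 531), 492), Mul(-1, -682))), Add(Add(-2804, Mul(-52, 65)), 1996)) = Mul(Add(4934, Add(Add(Rational(2534, 5), 492), 682)), Add(Add(-2804, -3380), 1996)) = Mul(Add(4934, Add(Rational(4994, 5), 682)), Add(-6184, 1996)) = Mul(Add(4934, Rational(8404, 5)), -4188) = Mul(Rational(33074, 5), -4188) = Rational(-138513912, 5)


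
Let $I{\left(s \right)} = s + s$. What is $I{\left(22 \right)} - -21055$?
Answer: $21099$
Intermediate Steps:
$I{\left(s \right)} = 2 s$
$I{\left(22 \right)} - -21055 = 2 \cdot 22 - -21055 = 44 + 21055 = 21099$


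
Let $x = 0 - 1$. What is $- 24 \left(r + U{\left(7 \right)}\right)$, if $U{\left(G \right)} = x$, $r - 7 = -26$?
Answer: $480$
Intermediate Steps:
$r = -19$ ($r = 7 - 26 = -19$)
$x = -1$
$U{\left(G \right)} = -1$
$- 24 \left(r + U{\left(7 \right)}\right) = - 24 \left(-19 - 1\right) = \left(-24\right) \left(-20\right) = 480$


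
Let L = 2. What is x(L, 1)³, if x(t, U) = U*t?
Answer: 8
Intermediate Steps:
x(L, 1)³ = (1*2)³ = 2³ = 8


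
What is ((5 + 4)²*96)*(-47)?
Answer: -365472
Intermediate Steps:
((5 + 4)²*96)*(-47) = (9²*96)*(-47) = (81*96)*(-47) = 7776*(-47) = -365472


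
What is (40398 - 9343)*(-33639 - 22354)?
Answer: -1738862615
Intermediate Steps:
(40398 - 9343)*(-33639 - 22354) = 31055*(-55993) = -1738862615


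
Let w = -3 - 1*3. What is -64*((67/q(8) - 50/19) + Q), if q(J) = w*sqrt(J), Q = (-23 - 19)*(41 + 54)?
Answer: 4855040/19 + 536*sqrt(2)/3 ≈ 2.5578e+5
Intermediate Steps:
w = -6 (w = -3 - 3 = -6)
Q = -3990 (Q = -42*95 = -3990)
q(J) = -6*sqrt(J)
-64*((67/q(8) - 50/19) + Q) = -64*((67/((-12*sqrt(2))) - 50/19) - 3990) = -64*((67*(-sqrt(2)/24) - 50/19) - 3990) = -64*((-67*sqrt(2)/24 - 50/19) - 3990) = -64*((-50/19 - 67*sqrt(2)/24) - 3990) = -64*(-75860/19 - 67*sqrt(2)/24) = 4855040/19 + 536*sqrt(2)/3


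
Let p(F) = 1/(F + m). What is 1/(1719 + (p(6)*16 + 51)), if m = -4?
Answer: 1/1778 ≈ 0.00056243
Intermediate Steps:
p(F) = 1/(-4 + F) (p(F) = 1/(F - 4) = 1/(-4 + F))
1/(1719 + (p(6)*16 + 51)) = 1/(1719 + (16/(-4 + 6) + 51)) = 1/(1719 + (16/2 + 51)) = 1/(1719 + ((½)*16 + 51)) = 1/(1719 + (8 + 51)) = 1/(1719 + 59) = 1/1778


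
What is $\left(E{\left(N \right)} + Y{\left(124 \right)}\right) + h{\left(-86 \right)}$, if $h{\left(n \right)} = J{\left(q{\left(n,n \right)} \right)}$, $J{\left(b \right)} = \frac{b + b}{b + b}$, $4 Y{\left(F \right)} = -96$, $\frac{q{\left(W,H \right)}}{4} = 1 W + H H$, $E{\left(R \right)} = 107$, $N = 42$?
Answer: $84$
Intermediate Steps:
$q{\left(W,H \right)} = 4 W + 4 H^{2}$ ($q{\left(W,H \right)} = 4 \left(1 W + H H\right) = 4 \left(W + H^{2}\right) = 4 W + 4 H^{2}$)
$Y{\left(F \right)} = -24$ ($Y{\left(F \right)} = \frac{1}{4} \left(-96\right) = -24$)
$J{\left(b \right)} = 1$ ($J{\left(b \right)} = \frac{2 b}{2 b} = 2 b \frac{1}{2 b} = 1$)
$h{\left(n \right)} = 1$
$\left(E{\left(N \right)} + Y{\left(124 \right)}\right) + h{\left(-86 \right)} = \left(107 - 24\right) + 1 = 83 + 1 = 84$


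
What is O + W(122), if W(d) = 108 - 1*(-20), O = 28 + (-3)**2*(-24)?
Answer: -60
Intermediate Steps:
O = -188 (O = 28 + 9*(-24) = 28 - 216 = -188)
W(d) = 128 (W(d) = 108 + 20 = 128)
O + W(122) = -188 + 128 = -60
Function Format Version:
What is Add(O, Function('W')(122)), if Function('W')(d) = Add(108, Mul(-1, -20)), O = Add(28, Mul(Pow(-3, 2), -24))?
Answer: -60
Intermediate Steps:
O = -188 (O = Add(28, Mul(9, -24)) = Add(28, -216) = -188)
Function('W')(d) = 128 (Function('W')(d) = Add(108, 20) = 128)
Add(O, Function('W')(122)) = Add(-188, 128) = -60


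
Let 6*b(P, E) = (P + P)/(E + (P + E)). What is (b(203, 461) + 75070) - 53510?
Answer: 72765203/3375 ≈ 21560.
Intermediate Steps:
b(P, E) = P/(3*(P + 2*E)) (b(P, E) = ((P + P)/(E + (P + E)))/6 = ((2*P)/(E + (E + P)))/6 = ((2*P)/(P + 2*E))/6 = (2*P/(P + 2*E))/6 = P/(3*(P + 2*E)))
(b(203, 461) + 75070) - 53510 = ((⅓)*203/(203 + 2*461) + 75070) - 53510 = ((⅓)*203/(203 + 922) + 75070) - 53510 = ((⅓)*203/1125 + 75070) - 53510 = ((⅓)*203*(1/1125) + 75070) - 53510 = (203/3375 + 75070) - 53510 = 253361453/3375 - 53510 = 72765203/3375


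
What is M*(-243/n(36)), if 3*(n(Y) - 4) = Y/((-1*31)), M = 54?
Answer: -203391/56 ≈ -3632.0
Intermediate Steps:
n(Y) = 4 - Y/93 (n(Y) = 4 + (Y/((-1*31)))/3 = 4 + (Y/(-31))/3 = 4 + (Y*(-1/31))/3 = 4 + (-Y/31)/3 = 4 - Y/93)
M*(-243/n(36)) = 54*(-243/(4 - 1/93*36)) = 54*(-243/(4 - 12/31)) = 54*(-243/112/31) = 54*(-243*31/112) = 54*(-7533/112) = -203391/56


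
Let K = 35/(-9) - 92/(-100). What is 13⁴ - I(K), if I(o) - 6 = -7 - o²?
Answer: 1446397474/50625 ≈ 28571.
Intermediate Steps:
K = -668/225 (K = 35*(-⅑) - 92*(-1/100) = -35/9 + 23/25 = -668/225 ≈ -2.9689)
I(o) = -1 - o² (I(o) = 6 + (-7 - o²) = -1 - o²)
13⁴ - I(K) = 13⁴ - (-1 - (-668/225)²) = 28561 - (-1 - 1*446224/50625) = 28561 - (-1 - 446224/50625) = 28561 - 1*(-496849/50625) = 28561 + 496849/50625 = 1446397474/50625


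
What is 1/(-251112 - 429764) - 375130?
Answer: -255417013881/680876 ≈ -3.7513e+5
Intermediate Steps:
1/(-251112 - 429764) - 375130 = 1/(-680876) - 375130 = -1/680876 - 375130 = -255417013881/680876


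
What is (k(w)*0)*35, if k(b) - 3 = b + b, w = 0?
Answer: 0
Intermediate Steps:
k(b) = 3 + 2*b (k(b) = 3 + (b + b) = 3 + 2*b)
(k(w)*0)*35 = ((3 + 2*0)*0)*35 = ((3 + 0)*0)*35 = (3*0)*35 = 0*35 = 0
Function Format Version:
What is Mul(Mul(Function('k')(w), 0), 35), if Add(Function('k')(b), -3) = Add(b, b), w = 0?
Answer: 0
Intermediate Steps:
Function('k')(b) = Add(3, Mul(2, b)) (Function('k')(b) = Add(3, Add(b, b)) = Add(3, Mul(2, b)))
Mul(Mul(Function('k')(w), 0), 35) = Mul(Mul(Add(3, Mul(2, 0)), 0), 35) = Mul(Mul(Add(3, 0), 0), 35) = Mul(Mul(3, 0), 35) = Mul(0, 35) = 0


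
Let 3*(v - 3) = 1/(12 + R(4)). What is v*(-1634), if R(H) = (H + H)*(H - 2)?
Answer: -206701/42 ≈ -4921.5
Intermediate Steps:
R(H) = 2*H*(-2 + H) (R(H) = (2*H)*(-2 + H) = 2*H*(-2 + H))
v = 253/84 (v = 3 + 1/(3*(12 + 2*4*(-2 + 4))) = 3 + 1/(3*(12 + 2*4*2)) = 3 + 1/(3*(12 + 16)) = 3 + (1/3)/28 = 3 + (1/3)*(1/28) = 3 + 1/84 = 253/84 ≈ 3.0119)
v*(-1634) = (253/84)*(-1634) = -206701/42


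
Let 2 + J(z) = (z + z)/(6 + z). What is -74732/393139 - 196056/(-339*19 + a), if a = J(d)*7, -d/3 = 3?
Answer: 76598003468/2521200407 ≈ 30.382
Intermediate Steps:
d = -9 (d = -3*3 = -9)
J(z) = -2 + 2*z/(6 + z) (J(z) = -2 + (z + z)/(6 + z) = -2 + (2*z)/(6 + z) = -2 + 2*z/(6 + z))
a = 28 (a = -12/(6 - 9)*7 = -12/(-3)*7 = -12*(-⅓)*7 = 4*7 = 28)
-74732/393139 - 196056/(-339*19 + a) = -74732/393139 - 196056/(-339*19 + 28) = -74732*1/393139 - 196056/(-6441 + 28) = -74732/393139 - 196056/(-6413) = -74732/393139 - 196056*(-1/6413) = -74732/393139 + 196056/6413 = 76598003468/2521200407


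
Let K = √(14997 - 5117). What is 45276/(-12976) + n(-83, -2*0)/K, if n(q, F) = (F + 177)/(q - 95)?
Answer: -11319/3244 - 177*√2470/879320 ≈ -3.4992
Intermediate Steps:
n(q, F) = (177 + F)/(-95 + q)
K = 2*√2470 (K = √9880 = 2*√2470 ≈ 99.398)
45276/(-12976) + n(-83, -2*0)/K = 45276/(-12976) + ((177 - 2*0)/(-95 - 83))/((2*√2470)) = 45276*(-1/12976) + ((177 + 0)/(-178))*(√2470/4940) = -11319/3244 + (-1/178*177)*(√2470/4940) = -11319/3244 - 177*√2470/879320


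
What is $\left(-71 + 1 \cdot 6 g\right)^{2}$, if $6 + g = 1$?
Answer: $10201$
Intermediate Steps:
$g = -5$ ($g = -6 + 1 = -5$)
$\left(-71 + 1 \cdot 6 g\right)^{2} = \left(-71 + 1 \cdot 6 \left(-5\right)\right)^{2} = \left(-71 + 6 \left(-5\right)\right)^{2} = \left(-71 - 30\right)^{2} = \left(-101\right)^{2} = 10201$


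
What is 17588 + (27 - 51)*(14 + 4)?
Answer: 17156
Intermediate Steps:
17588 + (27 - 51)*(14 + 4) = 17588 - 24*18 = 17588 - 432 = 17156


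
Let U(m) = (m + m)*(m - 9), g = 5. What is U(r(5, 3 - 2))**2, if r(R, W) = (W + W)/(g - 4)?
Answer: 784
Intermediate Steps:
r(R, W) = 2*W (r(R, W) = (W + W)/(5 - 4) = (2*W)/1 = (2*W)*1 = 2*W)
U(m) = 2*m*(-9 + m) (U(m) = (2*m)*(-9 + m) = 2*m*(-9 + m))
U(r(5, 3 - 2))**2 = (2*(2*(3 - 2))*(-9 + 2*(3 - 2)))**2 = (2*(2*1)*(-9 + 2*1))**2 = (2*2*(-9 + 2))**2 = (2*2*(-7))**2 = (-28)**2 = 784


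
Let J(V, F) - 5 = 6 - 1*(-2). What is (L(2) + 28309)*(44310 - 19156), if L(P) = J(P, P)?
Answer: 712411588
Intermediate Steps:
J(V, F) = 13 (J(V, F) = 5 + (6 - 1*(-2)) = 5 + (6 + 2) = 5 + 8 = 13)
L(P) = 13
(L(2) + 28309)*(44310 - 19156) = (13 + 28309)*(44310 - 19156) = 28322*25154 = 712411588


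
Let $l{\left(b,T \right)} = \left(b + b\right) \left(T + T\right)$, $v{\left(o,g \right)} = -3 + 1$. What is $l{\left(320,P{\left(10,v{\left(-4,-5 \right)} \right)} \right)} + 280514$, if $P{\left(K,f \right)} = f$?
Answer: $277954$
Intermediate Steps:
$v{\left(o,g \right)} = -2$
$l{\left(b,T \right)} = 4 T b$ ($l{\left(b,T \right)} = 2 b 2 T = 4 T b$)
$l{\left(320,P{\left(10,v{\left(-4,-5 \right)} \right)} \right)} + 280514 = 4 \left(-2\right) 320 + 280514 = -2560 + 280514 = 277954$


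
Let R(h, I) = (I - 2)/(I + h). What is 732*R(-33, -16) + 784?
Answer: 51592/49 ≈ 1052.9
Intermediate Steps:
R(h, I) = (-2 + I)/(I + h)
732*R(-33, -16) + 784 = 732*((-2 - 16)/(-16 - 33)) + 784 = 732*(-18/(-49)) + 784 = 732*(-1/49*(-18)) + 784 = 732*(18/49) + 784 = 13176/49 + 784 = 51592/49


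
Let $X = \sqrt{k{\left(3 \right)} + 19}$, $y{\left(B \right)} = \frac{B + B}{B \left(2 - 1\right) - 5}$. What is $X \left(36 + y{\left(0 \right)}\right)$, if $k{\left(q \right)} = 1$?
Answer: $72 \sqrt{5} \approx 161.0$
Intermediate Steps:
$y{\left(B \right)} = \frac{2 B}{-5 + B}$ ($y{\left(B \right)} = \frac{2 B}{B 1 - 5} = \frac{2 B}{B - 5} = \frac{2 B}{-5 + B}$)
$X = 2 \sqrt{5}$ ($X = \sqrt{1 + 19} = \sqrt{20} = 2 \sqrt{5} \approx 4.4721$)
$X \left(36 + y{\left(0 \right)}\right) = 2 \sqrt{5} \left(36 + 2 \cdot 0 \frac{1}{-5 + 0}\right) = 2 \sqrt{5} \left(36 + 2 \cdot 0 \frac{1}{-5}\right) = 2 \sqrt{5} \left(36 + 2 \cdot 0 \left(- \frac{1}{5}\right)\right) = 2 \sqrt{5} \left(36 + 0\right) = 2 \sqrt{5} \cdot 36 = 72 \sqrt{5}$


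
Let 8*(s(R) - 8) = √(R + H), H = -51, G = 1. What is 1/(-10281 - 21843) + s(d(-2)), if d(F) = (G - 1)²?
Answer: 256991/32124 + I*√51/8 ≈ 8.0 + 0.89268*I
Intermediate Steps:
d(F) = 0 (d(F) = (1 - 1)² = 0² = 0)
s(R) = 8 + √(-51 + R)/8 (s(R) = 8 + √(R - 51)/8 = 8 + √(-51 + R)/8)
1/(-10281 - 21843) + s(d(-2)) = 1/(-10281 - 21843) + (8 + √(-51 + 0)/8) = 1/(-32124) + (8 + √(-51)/8) = -1/32124 + (8 + (I*√51)/8) = -1/32124 + (8 + I*√51/8) = 256991/32124 + I*√51/8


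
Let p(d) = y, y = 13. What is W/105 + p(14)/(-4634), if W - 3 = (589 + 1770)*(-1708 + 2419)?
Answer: 370113543/23170 ≈ 15974.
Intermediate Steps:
W = 1677252 (W = 3 + (589 + 1770)*(-1708 + 2419) = 3 + 2359*711 = 3 + 1677249 = 1677252)
p(d) = 13
W/105 + p(14)/(-4634) = 1677252/105 + 13/(-4634) = 1677252*(1/105) + 13*(-1/4634) = 559084/35 - 13/4634 = 370113543/23170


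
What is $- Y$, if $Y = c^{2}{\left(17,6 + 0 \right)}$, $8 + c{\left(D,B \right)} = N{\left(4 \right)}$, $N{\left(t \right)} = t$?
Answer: $-16$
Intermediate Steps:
$c{\left(D,B \right)} = -4$ ($c{\left(D,B \right)} = -8 + 4 = -4$)
$Y = 16$ ($Y = \left(-4\right)^{2} = 16$)
$- Y = \left(-1\right) 16 = -16$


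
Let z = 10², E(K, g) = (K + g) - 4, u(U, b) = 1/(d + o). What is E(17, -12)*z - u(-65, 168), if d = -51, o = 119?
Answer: 6799/68 ≈ 99.985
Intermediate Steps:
u(U, b) = 1/68 (u(U, b) = 1/(-51 + 119) = 1/68)
E(K, g) = -4 + K + g
z = 100
E(17, -12)*z - u(-65, 168) = (-4 + 17 - 12)*100 - 1*1/68 = 1*100 - 1/68 = 100 - 1/68 = 6799/68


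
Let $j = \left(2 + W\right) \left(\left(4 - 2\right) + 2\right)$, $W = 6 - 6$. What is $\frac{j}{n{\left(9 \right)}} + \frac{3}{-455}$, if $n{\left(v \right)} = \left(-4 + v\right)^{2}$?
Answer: $\frac{713}{2275} \approx 0.31341$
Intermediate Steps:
$W = 0$ ($W = 6 - 6 = 0$)
$j = 8$ ($j = \left(2 + 0\right) \left(\left(4 - 2\right) + 2\right) = 2 \left(2 + 2\right) = 2 \cdot 4 = 8$)
$\frac{j}{n{\left(9 \right)}} + \frac{3}{-455} = \frac{8}{\left(-4 + 9\right)^{2}} + \frac{3}{-455} = \frac{8}{5^{2}} + 3 \left(- \frac{1}{455}\right) = \frac{8}{25} - \frac{3}{455} = \frac{713}{2275}$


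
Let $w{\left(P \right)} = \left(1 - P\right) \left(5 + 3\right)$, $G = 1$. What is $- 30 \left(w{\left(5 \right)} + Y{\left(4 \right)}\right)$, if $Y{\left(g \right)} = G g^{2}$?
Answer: $480$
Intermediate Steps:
$w{\left(P \right)} = 8 - 8 P$ ($w{\left(P \right)} = \left(1 - P\right) 8 = 8 - 8 P$)
$Y{\left(g \right)} = g^{2}$ ($Y{\left(g \right)} = 1 g^{2} = g^{2}$)
$- 30 \left(w{\left(5 \right)} + Y{\left(4 \right)}\right) = - 30 \left(\left(8 - 40\right) + 4^{2}\right) = - 30 \left(\left(8 - 40\right) + 16\right) = - 30 \left(-32 + 16\right) = \left(-30\right) \left(-16\right) = 480$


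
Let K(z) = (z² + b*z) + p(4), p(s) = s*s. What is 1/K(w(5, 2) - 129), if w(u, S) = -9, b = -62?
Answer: 1/27616 ≈ 3.6211e-5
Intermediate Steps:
p(s) = s²
K(z) = 16 + z² - 62*z (K(z) = (z² - 62*z) + 4² = (z² - 62*z) + 16 = 16 + z² - 62*z)
1/K(w(5, 2) - 129) = 1/(16 + (-9 - 129)² - 62*(-9 - 129)) = 1/(16 + (-138)² - 62*(-138)) = 1/(16 + 19044 + 8556) = 1/27616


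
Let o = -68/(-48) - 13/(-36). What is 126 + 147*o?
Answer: 1162/3 ≈ 387.33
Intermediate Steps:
o = 16/9 (o = -68*(-1/48) - 13*(-1/36) = 17/12 + 13/36 = 16/9 ≈ 1.7778)
126 + 147*o = 126 + 147*(16/9) = 126 + 784/3 = 1162/3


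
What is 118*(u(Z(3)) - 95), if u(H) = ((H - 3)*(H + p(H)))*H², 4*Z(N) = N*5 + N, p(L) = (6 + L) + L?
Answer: 469463/8 ≈ 58683.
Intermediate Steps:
p(L) = 6 + 2*L
Z(N) = 3*N/2 (Z(N) = (N*5 + N)/4 = (5*N + N)/4 = (6*N)/4 = 3*N/2)
u(H) = H²*(-3 + H)*(6 + 3*H) (u(H) = ((H - 3)*(H + (6 + 2*H)))*H² = ((-3 + H)*(6 + 3*H))*H² = H²*(-3 + H)*(6 + 3*H))
118*(u(Z(3)) - 95) = 118*(3*((3/2)*3)²*(-6 + ((3/2)*3)² - 3*3/2) - 95) = 118*(3*(9/2)²*(-6 + (9/2)² - 1*9/2) - 95) = 118*(3*(81/4)*(-6 + 81/4 - 9/2) - 95) = 118*(3*(81/4)*(39/4) - 95) = 118*(9477/16 - 95) = 118*(7957/16) = 469463/8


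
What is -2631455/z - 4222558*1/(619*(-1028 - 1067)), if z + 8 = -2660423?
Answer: 14646308203773/3450060222955 ≈ 4.2452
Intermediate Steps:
z = -2660431 (z = -8 - 2660423 = -2660431)
-2631455/z - 4222558*1/(619*(-1028 - 1067)) = -2631455/(-2660431) - 4222558*1/(619*(-1028 - 1067)) = -2631455*(-1/2660431) - 4222558/((-2095*619)) = 2631455/2660431 - 4222558/(-1296805) = 2631455/2660431 - 4222558*(-1/1296805) = 2631455/2660431 + 4222558/1296805 = 14646308203773/3450060222955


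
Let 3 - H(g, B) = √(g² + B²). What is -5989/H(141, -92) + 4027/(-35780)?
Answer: 132187547/253465520 + 5989*√28345/28336 ≈ 36.105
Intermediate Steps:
H(g, B) = 3 - √(B² + g²) (H(g, B) = 3 - √(g² + B²) = 3 - √(B² + g²))
-5989/H(141, -92) + 4027/(-35780) = -5989/(3 - √((-92)² + 141²)) + 4027/(-35780) = -5989/(3 - √(8464 + 19881)) + 4027*(-1/35780) = -5989/(3 - √28345) - 4027/35780 = -4027/35780 - 5989/(3 - √28345)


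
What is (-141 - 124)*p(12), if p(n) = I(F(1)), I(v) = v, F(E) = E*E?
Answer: -265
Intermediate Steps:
F(E) = E²
p(n) = 1 (p(n) = 1² = 1)
(-141 - 124)*p(12) = (-141 - 124)*1 = -265*1 = -265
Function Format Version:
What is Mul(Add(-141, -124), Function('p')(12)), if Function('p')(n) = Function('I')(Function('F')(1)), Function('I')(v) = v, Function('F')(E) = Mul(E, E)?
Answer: -265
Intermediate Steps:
Function('F')(E) = Pow(E, 2)
Function('p')(n) = 1 (Function('p')(n) = Pow(1, 2) = 1)
Mul(Add(-141, -124), Function('p')(12)) = Mul(Add(-141, -124), 1) = Mul(-265, 1) = -265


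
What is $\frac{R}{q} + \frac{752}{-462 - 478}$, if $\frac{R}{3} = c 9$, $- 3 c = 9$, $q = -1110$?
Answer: $- \frac{269}{370} \approx -0.72703$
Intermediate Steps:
$c = -3$ ($c = \left(- \frac{1}{3}\right) 9 = -3$)
$R = -81$ ($R = 3 \left(\left(-3\right) 9\right) = 3 \left(-27\right) = -81$)
$\frac{R}{q} + \frac{752}{-462 - 478} = - \frac{81}{-1110} + \frac{752}{-462 - 478} = \left(-81\right) \left(- \frac{1}{1110}\right) + \frac{752}{-940} = \frac{27}{370} + 752 \left(- \frac{1}{940}\right) = \frac{27}{370} - \frac{4}{5} = - \frac{269}{370}$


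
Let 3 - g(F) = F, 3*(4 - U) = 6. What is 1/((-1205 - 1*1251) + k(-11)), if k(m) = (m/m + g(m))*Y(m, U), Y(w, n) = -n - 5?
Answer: -1/2561 ≈ -0.00039047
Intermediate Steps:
U = 2 (U = 4 - ⅓*6 = 4 - 2 = 2)
g(F) = 3 - F
Y(w, n) = -5 - n
k(m) = -28 + 7*m (k(m) = (m/m + (3 - m))*(-5 - 1*2) = (1 + (3 - m))*(-5 - 2) = (4 - m)*(-7) = -28 + 7*m)
1/((-1205 - 1*1251) + k(-11)) = 1/((-1205 - 1*1251) + (-28 + 7*(-11))) = 1/((-1205 - 1251) + (-28 - 77)) = 1/(-2456 - 105) = 1/(-2561) = -1/2561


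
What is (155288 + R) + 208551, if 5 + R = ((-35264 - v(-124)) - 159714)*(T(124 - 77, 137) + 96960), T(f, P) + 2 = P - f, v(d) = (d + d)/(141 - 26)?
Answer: -2175989959746/115 ≈ -1.8922e+10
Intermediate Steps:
v(d) = 2*d/115 (v(d) = (2*d)/115 = (2*d)*(1/115) = 2*d/115)
T(f, P) = -2 + P - f (T(f, P) = -2 + (P - f) = -2 + P - f)
R = -2176031801231/115 (R = -5 + ((-35264 - 2*(-124)/115) - 159714)*((-2 + 137 - (124 - 77)) + 96960) = -5 + ((-35264 - 1*(-248/115)) - 159714)*((-2 + 137 - 1*47) + 96960) = -5 + ((-35264 + 248/115) - 159714)*((-2 + 137 - 47) + 96960) = -5 + (-4055112/115 - 159714)*(88 + 96960) = -5 - 22422222/115*97048 = -5 - 2176031800656/115 = -2176031801231/115 ≈ -1.8922e+10)
(155288 + R) + 208551 = (155288 - 2176031801231/115) + 208551 = -2176013943111/115 + 208551 = -2175989959746/115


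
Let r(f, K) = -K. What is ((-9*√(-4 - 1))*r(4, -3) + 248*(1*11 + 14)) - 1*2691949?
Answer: -2685749 - 27*I*√5 ≈ -2.6857e+6 - 60.374*I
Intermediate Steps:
((-9*√(-4 - 1))*r(4, -3) + 248*(1*11 + 14)) - 1*2691949 = ((-9*√(-4 - 1))*(-1*(-3)) + 248*(1*11 + 14)) - 1*2691949 = (-9*I*√5*3 + 248*(11 + 14)) - 2691949 = (-9*I*√5*3 + 248*25) - 2691949 = (-9*I*√5*3 + 6200) - 2691949 = (-27*I*√5 + 6200) - 2691949 = (6200 - 27*I*√5) - 2691949 = -2685749 - 27*I*√5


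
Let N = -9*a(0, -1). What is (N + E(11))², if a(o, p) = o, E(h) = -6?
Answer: 36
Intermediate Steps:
N = 0 (N = -9*0 = 0)
(N + E(11))² = (0 - 6)² = (-6)² = 36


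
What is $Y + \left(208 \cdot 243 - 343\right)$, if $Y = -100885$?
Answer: $-50684$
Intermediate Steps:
$Y + \left(208 \cdot 243 - 343\right) = -100885 + \left(208 \cdot 243 - 343\right) = -100885 + \left(50544 - 343\right) = -100885 + 50201 = -50684$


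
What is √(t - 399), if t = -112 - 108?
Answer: I*√619 ≈ 24.88*I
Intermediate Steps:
t = -220
√(t - 399) = √(-220 - 399) = √(-619) = I*√619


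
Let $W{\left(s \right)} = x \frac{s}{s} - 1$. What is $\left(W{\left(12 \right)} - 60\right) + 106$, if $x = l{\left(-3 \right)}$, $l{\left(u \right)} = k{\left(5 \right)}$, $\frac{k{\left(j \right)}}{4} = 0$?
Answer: $45$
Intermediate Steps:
$k{\left(j \right)} = 0$ ($k{\left(j \right)} = 4 \cdot 0 = 0$)
$l{\left(u \right)} = 0$
$x = 0$
$W{\left(s \right)} = -1$ ($W{\left(s \right)} = 0 \frac{s}{s} - 1 = 0 \cdot 1 - 1 = 0 - 1 = -1$)
$\left(W{\left(12 \right)} - 60\right) + 106 = \left(-1 - 60\right) + 106 = -61 + 106 = 45$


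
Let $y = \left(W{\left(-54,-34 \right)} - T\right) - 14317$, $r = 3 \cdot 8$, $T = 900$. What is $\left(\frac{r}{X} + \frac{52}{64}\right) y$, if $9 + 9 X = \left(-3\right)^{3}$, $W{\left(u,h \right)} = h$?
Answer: $\frac{1265833}{16} \approx 79115.0$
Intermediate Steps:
$X = -4$ ($X = -1 + \frac{\left(-3\right)^{3}}{9} = -1 + \frac{1}{9} \left(-27\right) = -1 - 3 = -4$)
$r = 24$
$y = -15251$ ($y = \left(-34 - 900\right) - 14317 = -934 - 14317 = -15251$)
$\left(\frac{r}{X} + \frac{52}{64}\right) y = \left(\frac{24}{-4} + \frac{52}{64}\right) \left(-15251\right) = \left(24 \left(- \frac{1}{4}\right) + 52 \cdot \frac{1}{64}\right) \left(-15251\right) = \left(-6 + \frac{13}{16}\right) \left(-15251\right) = \left(- \frac{83}{16}\right) \left(-15251\right) = \frac{1265833}{16}$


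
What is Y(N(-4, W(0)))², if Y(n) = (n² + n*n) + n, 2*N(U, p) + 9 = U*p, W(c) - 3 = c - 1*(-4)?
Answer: 443556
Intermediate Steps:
W(c) = 7 + c (W(c) = 3 + (c - 1*(-4)) = 3 + (c + 4) = 3 + (4 + c) = 7 + c)
N(U, p) = -9/2 + U*p/2 (N(U, p) = -9/2 + (U*p)/2 = -9/2 + U*p/2)
Y(n) = n + 2*n² (Y(n) = (n² + n²) + n = 2*n² + n = n + 2*n²)
Y(N(-4, W(0)))² = ((-9/2 + (½)*(-4)*(7 + 0))*(1 + 2*(-9/2 + (½)*(-4)*(7 + 0))))² = ((-9/2 + (½)*(-4)*7)*(1 + 2*(-9/2 + (½)*(-4)*7)))² = ((-9/2 - 14)*(1 + 2*(-9/2 - 14)))² = (-37*(1 + 2*(-37/2))/2)² = (-37*(1 - 37)/2)² = (-37/2*(-36))² = 666² = 443556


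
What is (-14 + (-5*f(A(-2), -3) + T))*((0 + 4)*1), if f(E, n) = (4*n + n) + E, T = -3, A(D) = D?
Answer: 272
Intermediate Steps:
f(E, n) = E + 5*n (f(E, n) = 5*n + E = E + 5*n)
(-14 + (-5*f(A(-2), -3) + T))*((0 + 4)*1) = (-14 + (-5*(-2 + 5*(-3)) - 3))*((0 + 4)*1) = (-14 + (-5*(-2 - 15) - 3))*(4*1) = (-14 + (-5*(-17) - 3))*4 = (-14 + (85 - 3))*4 = (-14 + 82)*4 = 68*4 = 272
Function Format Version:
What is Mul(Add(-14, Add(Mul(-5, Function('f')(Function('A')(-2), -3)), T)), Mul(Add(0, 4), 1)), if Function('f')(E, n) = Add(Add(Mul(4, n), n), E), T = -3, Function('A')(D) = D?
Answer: 272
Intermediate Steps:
Function('f')(E, n) = Add(E, Mul(5, n)) (Function('f')(E, n) = Add(Mul(5, n), E) = Add(E, Mul(5, n)))
Mul(Add(-14, Add(Mul(-5, Function('f')(Function('A')(-2), -3)), T)), Mul(Add(0, 4), 1)) = Mul(Add(-14, Add(Mul(-5, Add(-2, Mul(5, -3))), -3)), Mul(Add(0, 4), 1)) = Mul(Add(-14, Add(Mul(-5, Add(-2, -15)), -3)), Mul(4, 1)) = Mul(Add(-14, Add(Mul(-5, -17), -3)), 4) = Mul(Add(-14, Add(85, -3)), 4) = Mul(Add(-14, 82), 4) = Mul(68, 4) = 272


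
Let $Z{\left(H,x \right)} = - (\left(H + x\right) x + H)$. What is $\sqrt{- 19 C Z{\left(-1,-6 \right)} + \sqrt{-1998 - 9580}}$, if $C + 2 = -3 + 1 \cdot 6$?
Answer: $\sqrt{779 + i \sqrt{11578}} \approx 27.977 + 1.923 i$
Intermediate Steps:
$C = 1$ ($C = -2 + \left(-3 + 1 \cdot 6\right) = -2 + \left(-3 + 6\right) = -2 + 3 = 1$)
$Z{\left(H,x \right)} = - H - x \left(H + x\right)$ ($Z{\left(H,x \right)} = - (x \left(H + x\right) + H) = - (H + x \left(H + x\right)) = - H - x \left(H + x\right)$)
$\sqrt{- 19 C Z{\left(-1,-6 \right)} + \sqrt{-1998 - 9580}} = \sqrt{\left(-19\right) 1 \left(\left(-1\right) \left(-1\right) - \left(-6\right)^{2} - \left(-1\right) \left(-6\right)\right) + \sqrt{-1998 - 9580}} = \sqrt{- 19 \left(1 - 36 - 6\right) + \sqrt{-11578}} = \sqrt{- 19 \left(1 - 36 - 6\right) + i \sqrt{11578}} = \sqrt{\left(-19\right) \left(-41\right) + i \sqrt{11578}} = \sqrt{779 + i \sqrt{11578}}$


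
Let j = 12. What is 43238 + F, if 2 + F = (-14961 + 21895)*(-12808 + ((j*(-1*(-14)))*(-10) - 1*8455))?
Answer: -159043526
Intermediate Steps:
F = -159086764 (F = -2 + (-14961 + 21895)*(-12808 + ((12*(-1*(-14)))*(-10) - 1*8455)) = -2 + 6934*(-12808 + ((12*14)*(-10) - 8455)) = -2 + 6934*(-12808 + (168*(-10) - 8455)) = -2 + 6934*(-12808 + (-1680 - 8455)) = -2 + 6934*(-12808 - 10135) = -2 + 6934*(-22943) = -2 - 159086762 = -159086764)
43238 + F = 43238 - 159086764 = -159043526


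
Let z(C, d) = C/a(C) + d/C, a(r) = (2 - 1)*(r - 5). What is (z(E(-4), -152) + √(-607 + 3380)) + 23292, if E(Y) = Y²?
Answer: 512247/22 + √2773 ≈ 23337.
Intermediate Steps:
a(r) = -5 + r (a(r) = 1*(-5 + r) = -5 + r)
z(C, d) = C/(-5 + C) + d/C
(z(E(-4), -152) + √(-607 + 3380)) + 23292 = (((-4)²/(-5 + (-4)²) - 152/((-4)²)) + √(-607 + 3380)) + 23292 = ((16/(-5 + 16) - 152/16) + √2773) + 23292 = ((16/11 - 152*1/16) + √2773) + 23292 = ((16*(1/11) - 19/2) + √2773) + 23292 = ((16/11 - 19/2) + √2773) + 23292 = (-177/22 + √2773) + 23292 = 512247/22 + √2773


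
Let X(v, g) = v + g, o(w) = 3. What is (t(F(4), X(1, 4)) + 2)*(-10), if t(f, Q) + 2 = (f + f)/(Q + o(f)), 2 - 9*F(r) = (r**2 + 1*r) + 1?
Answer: 95/18 ≈ 5.2778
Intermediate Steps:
F(r) = 1/9 - r/9 - r**2/9 (F(r) = 2/9 - ((r**2 + 1*r) + 1)/9 = 2/9 - ((r**2 + r) + 1)/9 = 2/9 - ((r + r**2) + 1)/9 = 2/9 - (1 + r + r**2)/9 = 2/9 + (-1/9 - r/9 - r**2/9) = 1/9 - r/9 - r**2/9)
X(v, g) = g + v
t(f, Q) = -2 + 2*f/(3 + Q) (t(f, Q) = -2 + (f + f)/(Q + 3) = -2 + (2*f)/(3 + Q) = -2 + 2*f/(3 + Q))
(t(F(4), X(1, 4)) + 2)*(-10) = (2*(-3 + (1/9 - 1/9*4 - 1/9*4**2) - (4 + 1))/(3 + (4 + 1)) + 2)*(-10) = (2*(-3 + (1/9 - 4/9 - 1/9*16) - 1*5)/(3 + 5) + 2)*(-10) = (2*(-3 + (1/9 - 4/9 - 16/9) - 5)/8 + 2)*(-10) = (2*(1/8)*(-3 - 19/9 - 5) + 2)*(-10) = (2*(1/8)*(-91/9) + 2)*(-10) = (-91/36 + 2)*(-10) = -19/36*(-10) = 95/18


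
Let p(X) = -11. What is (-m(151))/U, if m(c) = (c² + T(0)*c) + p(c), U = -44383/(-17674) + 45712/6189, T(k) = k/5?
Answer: -498574031388/216520055 ≈ -2302.7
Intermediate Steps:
T(k) = k/5 (T(k) = k*(⅕) = k/5)
U = 1082600275/109384386 (U = -44383*(-1/17674) + 45712*(1/6189) = 44383/17674 + 45712/6189 = 1082600275/109384386 ≈ 9.8972)
m(c) = -11 + c² (m(c) = (c² + ((⅕)*0)*c) - 11 = (c² + 0*c) - 11 = (c² + 0) - 11 = c² - 11 = -11 + c²)
(-m(151))/U = (-(-11 + 151²))/(1082600275/109384386) = -(-11 + 22801)*(109384386/1082600275) = -1*22790*(109384386/1082600275) = -22790*109384386/1082600275 = -498574031388/216520055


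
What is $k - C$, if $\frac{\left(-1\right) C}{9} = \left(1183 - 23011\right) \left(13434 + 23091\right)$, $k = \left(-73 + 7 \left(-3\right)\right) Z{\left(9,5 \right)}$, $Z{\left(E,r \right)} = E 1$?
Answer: $-7175410146$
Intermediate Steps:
$Z{\left(E,r \right)} = E$
$k = -846$ ($k = \left(-73 + 7 \left(-3\right)\right) 9 = \left(-73 - 21\right) 9 = \left(-94\right) 9 = -846$)
$C = 7175409300$ ($C = - 9 \left(1183 - 23011\right) \left(13434 + 23091\right) = - 9 \left(\left(-21828\right) 36525\right) = \left(-9\right) \left(-797267700\right) = 7175409300$)
$k - C = -846 - 7175409300 = -7175410146$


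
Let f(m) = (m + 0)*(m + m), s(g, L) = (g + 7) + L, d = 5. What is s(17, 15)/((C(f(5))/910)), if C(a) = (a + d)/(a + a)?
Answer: 709800/11 ≈ 64527.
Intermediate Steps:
s(g, L) = 7 + L + g (s(g, L) = (7 + g) + L = 7 + L + g)
f(m) = 2*m² (f(m) = m*(2*m) = 2*m²)
C(a) = (5 + a)/(2*a) (C(a) = (a + 5)/(a + a) = (5 + a)/((2*a)) = (5 + a)*(1/(2*a)) = (5 + a)/(2*a))
s(17, 15)/((C(f(5))/910)) = (7 + 15 + 17)/((((5 + 2*5²)/(2*((2*5²))))/910)) = 39/((((5 + 2*25)/(2*((2*25))))*(1/910))) = 39/((((½)*(5 + 50)/50)*(1/910))) = 39/((((½)*(1/50)*55)*(1/910))) = 39/(((11/20)*(1/910))) = 39/(11/18200) = 39*(18200/11) = 709800/11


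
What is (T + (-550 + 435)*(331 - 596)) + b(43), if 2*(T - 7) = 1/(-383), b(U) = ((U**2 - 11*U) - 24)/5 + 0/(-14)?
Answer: 117781687/3830 ≈ 30752.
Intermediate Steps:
b(U) = -24/5 - 11*U/5 + U**2/5 (b(U) = (-24 + U**2 - 11*U)*(1/5) + 0*(-1/14) = (-24/5 - 11*U/5 + U**2/5) + 0 = -24/5 - 11*U/5 + U**2/5)
T = 5361/766 (T = 7 + (1/2)/(-383) = 7 + (1/2)*(-1/383) = 7 - 1/766 = 5361/766 ≈ 6.9987)
(T + (-550 + 435)*(331 - 596)) + b(43) = (5361/766 + (-550 + 435)*(331 - 596)) + (-24/5 - 11/5*43 + (1/5)*43**2) = (5361/766 - 115*(-265)) + (-24/5 - 473/5 + (1/5)*1849) = (5361/766 + 30475) + (-24/5 - 473/5 + 1849/5) = 23349211/766 + 1352/5 = 117781687/3830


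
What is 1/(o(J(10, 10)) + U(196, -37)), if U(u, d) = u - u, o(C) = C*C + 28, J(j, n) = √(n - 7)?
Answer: 1/31 ≈ 0.032258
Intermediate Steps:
J(j, n) = √(-7 + n)
o(C) = 28 + C² (o(C) = C² + 28 = 28 + C²)
U(u, d) = 0
1/(o(J(10, 10)) + U(196, -37)) = 1/((28 + (√(-7 + 10))²) + 0) = 1/((28 + (√3)²) + 0) = 1/((28 + 3) + 0) = 1/(31 + 0) = 1/31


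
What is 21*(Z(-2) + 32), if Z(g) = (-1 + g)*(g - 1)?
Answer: 861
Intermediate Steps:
Z(g) = (-1 + g)² (Z(g) = (-1 + g)*(-1 + g) = (-1 + g)²)
21*(Z(-2) + 32) = 21*((-1 - 2)² + 32) = 21*((-3)² + 32) = 21*(9 + 32) = 21*41 = 861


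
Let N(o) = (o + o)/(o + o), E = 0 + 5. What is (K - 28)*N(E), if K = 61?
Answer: 33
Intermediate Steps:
E = 5
N(o) = 1 (N(o) = (2*o)/((2*o)) = (2*o)*(1/(2*o)) = 1)
(K - 28)*N(E) = (61 - 28)*1 = 33*1 = 33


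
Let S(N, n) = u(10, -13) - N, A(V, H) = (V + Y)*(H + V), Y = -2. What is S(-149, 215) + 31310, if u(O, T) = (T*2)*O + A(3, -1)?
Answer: 31201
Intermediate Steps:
A(V, H) = (-2 + V)*(H + V) (A(V, H) = (V - 2)*(H + V) = (-2 + V)*(H + V))
u(O, T) = 2 + 2*O*T (u(O, T) = (T*2)*O + (3² - 2*(-1) - 2*3 - 1*3) = (2*T)*O + (9 + 2 - 6 - 3) = 2*O*T + 2 = 2 + 2*O*T)
S(N, n) = -258 - N (S(N, n) = (2 + 2*10*(-13)) - N = (2 - 260) - N = -258 - N)
S(-149, 215) + 31310 = (-258 - 1*(-149)) + 31310 = (-258 + 149) + 31310 = -109 + 31310 = 31201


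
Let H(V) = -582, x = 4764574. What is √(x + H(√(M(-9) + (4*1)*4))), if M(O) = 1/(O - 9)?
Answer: 2*√1190998 ≈ 2182.7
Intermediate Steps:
M(O) = 1/(-9 + O)
√(x + H(√(M(-9) + (4*1)*4))) = √(4764574 - 582) = √4763992 = 2*√1190998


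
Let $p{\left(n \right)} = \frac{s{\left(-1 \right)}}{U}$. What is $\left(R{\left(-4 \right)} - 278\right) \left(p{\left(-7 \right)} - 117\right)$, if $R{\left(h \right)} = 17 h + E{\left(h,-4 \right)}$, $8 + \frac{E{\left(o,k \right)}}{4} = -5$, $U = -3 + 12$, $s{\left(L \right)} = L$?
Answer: $\frac{419492}{9} \approx 46610.0$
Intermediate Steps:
$U = 9$
$E{\left(o,k \right)} = -52$ ($E{\left(o,k \right)} = -32 + 4 \left(-5\right) = -32 - 20 = -52$)
$R{\left(h \right)} = -52 + 17 h$ ($R{\left(h \right)} = 17 h - 52 = -52 + 17 h$)
$p{\left(n \right)} = - \frac{1}{9}$
$\left(R{\left(-4 \right)} - 278\right) \left(p{\left(-7 \right)} - 117\right) = \left(\left(-52 + 17 \left(-4\right)\right) - 278\right) \left(- \frac{1}{9} - 117\right) = \left(\left(-52 - 68\right) - 278\right) \left(- \frac{1054}{9}\right) = \left(-120 - 278\right) \left(- \frac{1054}{9}\right) = \left(-398\right) \left(- \frac{1054}{9}\right) = \frac{419492}{9}$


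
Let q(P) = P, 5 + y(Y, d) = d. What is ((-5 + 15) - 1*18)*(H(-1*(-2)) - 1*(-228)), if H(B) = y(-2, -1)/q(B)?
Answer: -1800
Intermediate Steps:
y(Y, d) = -5 + d
H(B) = -6/B (H(B) = (-5 - 1)/B = -6/B)
((-5 + 15) - 1*18)*(H(-1*(-2)) - 1*(-228)) = ((-5 + 15) - 1*18)*(-6/((-1*(-2))) - 1*(-228)) = (10 - 18)*(-6/2 + 228) = -8*(-6*½ + 228) = -8*(-3 + 228) = -8*225 = -1800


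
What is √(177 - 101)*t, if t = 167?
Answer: 334*√19 ≈ 1455.9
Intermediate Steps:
√(177 - 101)*t = √(177 - 101)*167 = √76*167 = (2*√19)*167 = 334*√19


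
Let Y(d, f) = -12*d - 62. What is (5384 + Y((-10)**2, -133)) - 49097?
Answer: -44975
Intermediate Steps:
Y(d, f) = -62 - 12*d
(5384 + Y((-10)**2, -133)) - 49097 = (5384 + (-62 - 12*(-10)**2)) - 49097 = (5384 + (-62 - 12*100)) - 49097 = (5384 + (-62 - 1200)) - 49097 = (5384 - 1262) - 49097 = 4122 - 49097 = -44975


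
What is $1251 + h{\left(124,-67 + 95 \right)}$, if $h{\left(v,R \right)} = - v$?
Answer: $1127$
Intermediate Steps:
$1251 + h{\left(124,-67 + 95 \right)} = 1251 - 124 = 1127$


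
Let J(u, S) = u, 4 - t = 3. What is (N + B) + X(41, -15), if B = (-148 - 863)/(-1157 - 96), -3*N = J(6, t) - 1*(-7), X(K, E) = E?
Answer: -69641/3759 ≈ -18.526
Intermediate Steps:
t = 1 (t = 4 - 1*3 = 4 - 3 = 1)
N = -13/3 (N = -(6 - 1*(-7))/3 = -(6 + 7)/3 = -⅓*13 = -13/3 ≈ -4.3333)
B = 1011/1253 (B = -1011/(-1253) = -1011*(-1/1253) = 1011/1253 ≈ 0.80686)
(N + B) + X(41, -15) = (-13/3 + 1011/1253) - 15 = -13256/3759 - 15 = -69641/3759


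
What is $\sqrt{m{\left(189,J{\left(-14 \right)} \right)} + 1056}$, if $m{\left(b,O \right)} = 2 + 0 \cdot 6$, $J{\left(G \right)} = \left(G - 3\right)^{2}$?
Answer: $23 \sqrt{2} \approx 32.527$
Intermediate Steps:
$J{\left(G \right)} = \left(-3 + G\right)^{2}$
$m{\left(b,O \right)} = 2$ ($m{\left(b,O \right)} = 2 + 0 = 2$)
$\sqrt{m{\left(189,J{\left(-14 \right)} \right)} + 1056} = \sqrt{2 + 1056} = \sqrt{1058} = 23 \sqrt{2}$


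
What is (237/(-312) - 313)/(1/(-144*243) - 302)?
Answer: 142727994/137378605 ≈ 1.0389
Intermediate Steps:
(237/(-312) - 313)/(1/(-144*243) - 302) = (237*(-1/312) - 313)/(-1/144*1/243 - 302) = (-79/104 - 313)/(-1/34992 - 302) = -32631/(104*(-10567585/34992)) = -32631/104*(-34992/10567585) = 142727994/137378605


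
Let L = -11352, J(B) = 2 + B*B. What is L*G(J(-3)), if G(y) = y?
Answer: -124872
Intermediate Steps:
J(B) = 2 + B²
L*G(J(-3)) = -11352*(2 + (-3)²) = -11352*(2 + 9) = -11352*11 = -124872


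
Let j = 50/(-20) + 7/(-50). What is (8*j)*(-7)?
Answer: 3696/25 ≈ 147.84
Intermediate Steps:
j = -66/25 (j = 50*(-1/20) + 7*(-1/50) = -5/2 - 7/50 = -66/25 ≈ -2.6400)
(8*j)*(-7) = (8*(-66/25))*(-7) = -528/25*(-7) = 3696/25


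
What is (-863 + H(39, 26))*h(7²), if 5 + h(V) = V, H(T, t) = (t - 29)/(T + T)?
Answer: -493658/13 ≈ -37974.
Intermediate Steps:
H(T, t) = (-29 + t)/(2*T) (H(T, t) = (-29 + t)/((2*T)) = (-29 + t)*(1/(2*T)) = (-29 + t)/(2*T))
h(V) = -5 + V
(-863 + H(39, 26))*h(7²) = (-863 + (½)*(-29 + 26)/39)*(-5 + 7²) = (-863 + (½)*(1/39)*(-3))*(-5 + 49) = (-863 - 1/26)*44 = -22439/26*44 = -493658/13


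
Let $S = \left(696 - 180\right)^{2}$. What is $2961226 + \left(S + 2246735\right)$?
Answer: $5474217$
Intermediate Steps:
$S = 266256$ ($S = 516^{2} = 266256$)
$2961226 + \left(S + 2246735\right) = 2961226 + \left(266256 + 2246735\right) = 2961226 + 2512991 = 5474217$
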